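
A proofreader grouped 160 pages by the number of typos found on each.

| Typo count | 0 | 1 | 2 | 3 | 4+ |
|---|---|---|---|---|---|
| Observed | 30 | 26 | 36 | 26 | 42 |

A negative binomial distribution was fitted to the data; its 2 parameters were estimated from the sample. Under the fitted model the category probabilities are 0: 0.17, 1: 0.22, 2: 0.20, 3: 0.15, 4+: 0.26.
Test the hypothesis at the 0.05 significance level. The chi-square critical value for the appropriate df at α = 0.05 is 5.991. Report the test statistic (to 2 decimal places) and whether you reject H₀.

3.36; do not reject

Expected counts E_i = n·p_i: 160×0.17 = 27.2, 160×0.22 = 35.2, 160×0.20 = 32, 160×0.15 = 24, 160×0.26 = 41.6.
cat         O        E   (O−E)²/E
0          30     27.2      0.288
1          26     35.2      2.405
2          36       32      0.500
3          26       24      0.167
4+         42     41.6      0.004
Sum = 3.36
df = 2. Since 3.36 < 5.991, we do not reject H₀.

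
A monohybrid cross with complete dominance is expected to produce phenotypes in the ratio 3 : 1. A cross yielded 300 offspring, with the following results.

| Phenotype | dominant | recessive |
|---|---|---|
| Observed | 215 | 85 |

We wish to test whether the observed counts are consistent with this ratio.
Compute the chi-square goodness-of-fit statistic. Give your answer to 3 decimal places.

1.778

Ratio total = 4. Expected counts: 300×3/4 = 225, 300×1/4 = 75.
χ² = (215−225)²/225 + (85−75)²/75
   = 0.4444 + 1.3333
Sum = 1.778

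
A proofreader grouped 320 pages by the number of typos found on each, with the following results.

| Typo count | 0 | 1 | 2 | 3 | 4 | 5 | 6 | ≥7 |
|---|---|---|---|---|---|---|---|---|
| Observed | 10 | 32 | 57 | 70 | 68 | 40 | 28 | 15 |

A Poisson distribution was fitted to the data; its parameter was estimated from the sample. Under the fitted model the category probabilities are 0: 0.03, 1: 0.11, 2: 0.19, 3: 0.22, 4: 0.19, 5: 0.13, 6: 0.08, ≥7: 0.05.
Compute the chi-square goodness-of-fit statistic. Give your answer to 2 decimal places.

1.75

Expected counts E_i = n·p_i: 320×0.03 = 9.6, 320×0.11 = 35.2, 320×0.19 = 60.8, 320×0.22 = 70.4, 320×0.19 = 60.8, 320×0.13 = 41.6, 320×0.08 = 25.6, 320×0.05 = 16.
χ² = (10−9.6)²/9.6 + (32−35.2)²/35.2 + (57−60.8)²/60.8 + (70−70.4)²/70.4 + (68−60.8)²/60.8 + (40−41.6)²/41.6 + (28−25.6)²/25.6 + (15−16)²/16
   = 0.017 + 0.291 + 0.238 + 0.002 + 0.853 + 0.062 + 0.225 + 0.063
Sum = 1.75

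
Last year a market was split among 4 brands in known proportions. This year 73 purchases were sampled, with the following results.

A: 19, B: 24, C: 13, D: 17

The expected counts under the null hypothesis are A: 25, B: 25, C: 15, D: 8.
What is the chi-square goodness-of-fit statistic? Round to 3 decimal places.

11.872

cat         O        E   (O−E)²/E
A          19       25     1.4400
B          24       25     0.0400
C          13       15     0.2667
D          17        8    10.1250
Sum = 11.872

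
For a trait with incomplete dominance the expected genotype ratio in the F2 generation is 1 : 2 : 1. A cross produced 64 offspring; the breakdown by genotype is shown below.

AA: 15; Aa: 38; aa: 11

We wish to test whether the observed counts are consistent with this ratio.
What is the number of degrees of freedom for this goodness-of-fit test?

There are k = 3 categories and no parameters were estimated from the data, so df = 3 − 1 = 2.

2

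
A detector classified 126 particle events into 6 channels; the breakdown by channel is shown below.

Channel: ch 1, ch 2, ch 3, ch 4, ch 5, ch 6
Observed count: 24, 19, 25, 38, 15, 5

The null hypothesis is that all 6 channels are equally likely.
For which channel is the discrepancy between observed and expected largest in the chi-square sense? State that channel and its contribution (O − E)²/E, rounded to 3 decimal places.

Under H₀ each category has probability 1/6, so each expected count is 126/6 = 21.
χ² = (24−21)²/21 + (19−21)²/21 + (25−21)²/21 + (38−21)²/21 + (15−21)²/21 + (5−21)²/21
   = 0.4286 + 0.1905 + 0.7619 + 13.7619 + 1.7143 + 12.1905
The largest term is for ch 4: 13.762.

ch 4, 13.762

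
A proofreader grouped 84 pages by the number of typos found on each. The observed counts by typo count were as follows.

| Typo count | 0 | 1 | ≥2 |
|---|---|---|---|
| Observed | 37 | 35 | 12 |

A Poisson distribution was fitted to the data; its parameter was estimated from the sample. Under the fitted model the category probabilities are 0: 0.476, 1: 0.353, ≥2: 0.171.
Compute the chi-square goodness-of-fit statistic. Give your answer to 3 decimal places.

Expected counts E_i = n·p_i: 84×0.476 = 39.984, 84×0.353 = 29.652, 84×0.171 = 14.364.
cat         O        E   (O−E)²/E
0          37   39.984     0.2227
1          35   29.652     0.9646
≥2         12   14.364     0.3891
Sum = 1.576

1.576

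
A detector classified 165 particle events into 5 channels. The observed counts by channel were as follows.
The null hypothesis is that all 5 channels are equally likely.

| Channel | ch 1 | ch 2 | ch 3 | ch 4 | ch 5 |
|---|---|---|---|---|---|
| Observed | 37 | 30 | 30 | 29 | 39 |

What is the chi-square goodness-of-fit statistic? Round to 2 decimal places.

Expected count for each of the 5 categories: 165/5 = 33.
χ² = (37−33)²/33 + (30−33)²/33 + (30−33)²/33 + (29−33)²/33 + (39−33)²/33
   = 0.485 + 0.273 + 0.273 + 0.485 + 1.091
Sum = 2.61

2.61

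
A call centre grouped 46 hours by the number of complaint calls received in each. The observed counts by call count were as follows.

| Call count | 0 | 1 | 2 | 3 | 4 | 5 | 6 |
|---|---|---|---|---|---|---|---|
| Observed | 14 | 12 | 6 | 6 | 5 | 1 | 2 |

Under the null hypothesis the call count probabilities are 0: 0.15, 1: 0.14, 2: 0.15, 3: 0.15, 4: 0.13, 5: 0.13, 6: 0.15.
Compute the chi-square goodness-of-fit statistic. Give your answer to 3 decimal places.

20.128

Expected counts E_i = n·p_i: 46×0.15 = 6.9, 46×0.14 = 6.44, 46×0.15 = 6.9, 46×0.15 = 6.9, 46×0.13 = 5.98, 46×0.13 = 5.98, 46×0.15 = 6.9.
0: (14 − 6.9)²/6.9 = 50.41/6.9 = 7.3058
1: (12 − 6.44)²/6.44 = 30.9136/6.44 = 4.8002
2: (6 − 6.9)²/6.9 = 0.81/6.9 = 0.1174
3: (6 − 6.9)²/6.9 = 0.81/6.9 = 0.1174
4: (5 − 5.98)²/5.98 = 0.9604/5.98 = 0.1606
5: (1 − 5.98)²/5.98 = 24.8004/5.98 = 4.1472
6: (2 − 6.9)²/6.9 = 24.01/6.9 = 3.4797
Sum = 20.128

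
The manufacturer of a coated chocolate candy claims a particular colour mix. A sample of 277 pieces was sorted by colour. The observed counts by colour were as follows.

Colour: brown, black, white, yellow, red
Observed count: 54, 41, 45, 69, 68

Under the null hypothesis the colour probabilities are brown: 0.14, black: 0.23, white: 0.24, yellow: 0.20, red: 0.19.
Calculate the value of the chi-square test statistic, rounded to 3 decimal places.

Expected counts E_i = n·p_i: 277×0.14 = 38.78, 277×0.23 = 63.71, 277×0.24 = 66.48, 277×0.20 = 55.4, 277×0.19 = 52.63.
χ² = (54−38.78)²/38.78 + (41−63.71)²/63.71 + (45−66.48)²/66.48 + (69−55.4)²/55.4 + (68−52.63)²/52.63
   = 5.9734 + 8.0952 + 6.9403 + 3.3386 + 4.4886
Sum = 28.836

28.836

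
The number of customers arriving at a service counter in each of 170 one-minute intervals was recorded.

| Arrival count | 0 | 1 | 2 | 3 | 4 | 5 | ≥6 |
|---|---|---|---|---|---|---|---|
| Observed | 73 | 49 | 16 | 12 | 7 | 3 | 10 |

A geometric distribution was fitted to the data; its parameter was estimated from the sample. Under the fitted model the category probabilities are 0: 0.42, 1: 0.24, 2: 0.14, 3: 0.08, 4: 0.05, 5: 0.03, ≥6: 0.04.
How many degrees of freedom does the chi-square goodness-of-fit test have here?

5

There are k = 7 categories and 1 parameter estimated from the data, so df = 7 − 1 − 1 = 5.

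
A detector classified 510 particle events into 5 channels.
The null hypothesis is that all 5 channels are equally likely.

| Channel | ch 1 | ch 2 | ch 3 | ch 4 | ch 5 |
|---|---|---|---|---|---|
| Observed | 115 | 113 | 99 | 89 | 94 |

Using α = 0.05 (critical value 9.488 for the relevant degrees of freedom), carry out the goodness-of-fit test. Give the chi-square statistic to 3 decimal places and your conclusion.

Under H₀ each category has probability 1/5, so each expected count is 510/5 = 102.
cat         O        E   (O−E)²/E
ch 1      115      102     1.6569
ch 2      113      102     1.1863
ch 3       99      102     0.0882
ch 4       89      102     1.6569
ch 5       94      102     0.6275
Sum = 5.216
df = 4. Since 5.216 < 9.488, we do not reject H₀.

5.216; do not reject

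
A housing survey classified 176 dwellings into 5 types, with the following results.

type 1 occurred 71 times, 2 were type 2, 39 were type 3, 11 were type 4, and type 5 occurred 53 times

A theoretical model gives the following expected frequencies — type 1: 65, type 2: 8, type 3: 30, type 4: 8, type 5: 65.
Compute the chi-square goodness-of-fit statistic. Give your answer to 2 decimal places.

11.09

cat         O        E   (O−E)²/E
type 1     71       65      0.554
type 2      2        8      4.500
type 3     39       30      2.700
type 4     11        8      1.125
type 5     53       65      2.215
Sum = 11.09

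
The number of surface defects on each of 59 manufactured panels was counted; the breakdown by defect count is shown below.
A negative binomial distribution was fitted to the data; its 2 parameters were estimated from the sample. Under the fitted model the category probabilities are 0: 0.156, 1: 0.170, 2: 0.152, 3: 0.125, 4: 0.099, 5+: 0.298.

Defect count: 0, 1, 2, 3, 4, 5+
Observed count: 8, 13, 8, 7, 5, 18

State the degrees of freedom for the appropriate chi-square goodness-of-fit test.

3

There are k = 6 categories and 2 parameters estimated from the data, so df = 6 − 1 − 2 = 3.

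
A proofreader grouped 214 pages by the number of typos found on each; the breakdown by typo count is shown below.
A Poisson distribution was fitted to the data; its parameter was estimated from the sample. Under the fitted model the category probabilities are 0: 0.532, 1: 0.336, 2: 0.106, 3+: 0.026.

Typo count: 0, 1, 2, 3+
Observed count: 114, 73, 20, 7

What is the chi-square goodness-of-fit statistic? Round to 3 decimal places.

0.705

Expected counts E_i = n·p_i: 214×0.532 = 113.848, 214×0.336 = 71.904, 214×0.106 = 22.684, 214×0.026 = 5.564.
χ² = (114−113.848)²/113.848 + (73−71.904)²/71.904 + (20−22.684)²/22.684 + (7−5.564)²/5.564
   = 0.0002 + 0.0167 + 0.3176 + 0.3706
Sum = 0.705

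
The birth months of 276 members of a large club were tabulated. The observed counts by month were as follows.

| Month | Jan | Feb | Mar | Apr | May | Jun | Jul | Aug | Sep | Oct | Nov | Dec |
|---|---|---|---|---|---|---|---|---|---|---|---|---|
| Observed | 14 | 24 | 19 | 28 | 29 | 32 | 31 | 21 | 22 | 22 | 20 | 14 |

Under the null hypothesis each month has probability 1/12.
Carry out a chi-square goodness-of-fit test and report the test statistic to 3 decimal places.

17.391

Expected count for each of the 12 categories: 276/12 = 23.
cat         O        E   (O−E)²/E
Jan        14       23     3.5217
Feb        24       23     0.0435
Mar        19       23     0.6957
Apr        28       23     1.0870
May        29       23     1.5652
Jun        32       23     3.5217
Jul        31       23     2.7826
Aug        21       23     0.1739
Sep        22       23     0.0435
Oct        22       23     0.0435
Nov        20       23     0.3913
Dec        14       23     3.5217
Sum = 17.391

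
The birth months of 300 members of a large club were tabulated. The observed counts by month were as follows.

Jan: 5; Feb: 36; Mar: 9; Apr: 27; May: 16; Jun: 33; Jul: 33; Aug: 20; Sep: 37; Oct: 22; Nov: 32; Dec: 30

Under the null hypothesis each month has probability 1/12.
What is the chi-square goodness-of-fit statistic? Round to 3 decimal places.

49.680

Under H₀ each category has probability 1/12, so each expected count is 300/12 = 25.
cat         O        E   (O−E)²/E
Jan         5       25    16.0000
Feb        36       25     4.8400
Mar         9       25    10.2400
Apr        27       25     0.1600
May        16       25     3.2400
Jun        33       25     2.5600
Jul        33       25     2.5600
Aug        20       25     1.0000
Sep        37       25     5.7600
Oct        22       25     0.3600
Nov        32       25     1.9600
Dec        30       25     1.0000
Sum = 49.680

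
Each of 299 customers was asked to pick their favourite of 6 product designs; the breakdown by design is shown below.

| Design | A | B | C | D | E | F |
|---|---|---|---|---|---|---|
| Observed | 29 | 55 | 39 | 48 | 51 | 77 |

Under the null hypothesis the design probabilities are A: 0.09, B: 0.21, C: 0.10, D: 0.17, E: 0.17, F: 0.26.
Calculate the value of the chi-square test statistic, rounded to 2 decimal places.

4.06

Expected counts E_i = n·p_i: 299×0.09 = 26.91, 299×0.21 = 62.79, 299×0.10 = 29.9, 299×0.17 = 50.83, 299×0.17 = 50.83, 299×0.26 = 77.74.
cat         O        E   (O−E)²/E
A          29    26.91      0.162
B          55    62.79      0.966
C          39     29.9      2.770
D          48    50.83      0.158
E          51    50.83      0.001
F          77    77.74      0.007
Sum = 4.06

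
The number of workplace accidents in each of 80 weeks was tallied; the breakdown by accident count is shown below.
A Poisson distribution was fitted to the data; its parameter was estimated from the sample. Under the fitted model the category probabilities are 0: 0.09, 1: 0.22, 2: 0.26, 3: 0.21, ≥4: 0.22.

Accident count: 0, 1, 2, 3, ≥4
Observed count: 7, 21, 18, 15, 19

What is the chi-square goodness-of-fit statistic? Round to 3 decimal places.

1.344

Expected counts E_i = n·p_i: 80×0.09 = 7.2, 80×0.22 = 17.6, 80×0.26 = 20.8, 80×0.21 = 16.8, 80×0.22 = 17.6.
χ² = (7−7.2)²/7.2 + (21−17.6)²/17.6 + (18−20.8)²/20.8 + (15−16.8)²/16.8 + (19−17.6)²/17.6
   = 0.0056 + 0.6568 + 0.3769 + 0.1929 + 0.1114
Sum = 1.344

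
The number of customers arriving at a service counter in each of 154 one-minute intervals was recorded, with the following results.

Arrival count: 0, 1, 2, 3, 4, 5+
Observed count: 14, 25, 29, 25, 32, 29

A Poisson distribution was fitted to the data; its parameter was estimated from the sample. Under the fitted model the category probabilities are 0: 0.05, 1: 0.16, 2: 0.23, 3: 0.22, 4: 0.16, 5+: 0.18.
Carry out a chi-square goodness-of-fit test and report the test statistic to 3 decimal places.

Expected counts E_i = n·p_i: 154×0.05 = 7.7, 154×0.16 = 24.64, 154×0.23 = 35.42, 154×0.22 = 33.88, 154×0.16 = 24.64, 154×0.18 = 27.72.
χ² = (14−7.7)²/7.7 + (25−24.64)²/24.64 + (29−35.42)²/35.42 + (25−33.88)²/33.88 + (32−24.64)²/24.64 + (29−27.72)²/27.72
   = 5.1545 + 0.0053 + 1.1636 + 2.3275 + 2.1984 + 0.0591
Sum = 10.908

10.908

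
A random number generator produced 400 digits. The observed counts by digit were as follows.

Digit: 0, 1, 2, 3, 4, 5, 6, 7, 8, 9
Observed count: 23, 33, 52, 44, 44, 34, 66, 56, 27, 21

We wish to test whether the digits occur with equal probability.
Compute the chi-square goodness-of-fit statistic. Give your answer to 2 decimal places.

50.30

Under H₀ each category has probability 1/10, so each expected count is 400/10 = 40.
0: (23 − 40)²/40 = 289/40 = 7.225
1: (33 − 40)²/40 = 49/40 = 1.225
2: (52 − 40)²/40 = 144/40 = 3.600
3: (44 − 40)²/40 = 16/40 = 0.400
4: (44 − 40)²/40 = 16/40 = 0.400
5: (34 − 40)²/40 = 36/40 = 0.900
6: (66 − 40)²/40 = 676/40 = 16.900
7: (56 − 40)²/40 = 256/40 = 6.400
8: (27 − 40)²/40 = 169/40 = 4.225
9: (21 − 40)²/40 = 361/40 = 9.025
Sum = 50.30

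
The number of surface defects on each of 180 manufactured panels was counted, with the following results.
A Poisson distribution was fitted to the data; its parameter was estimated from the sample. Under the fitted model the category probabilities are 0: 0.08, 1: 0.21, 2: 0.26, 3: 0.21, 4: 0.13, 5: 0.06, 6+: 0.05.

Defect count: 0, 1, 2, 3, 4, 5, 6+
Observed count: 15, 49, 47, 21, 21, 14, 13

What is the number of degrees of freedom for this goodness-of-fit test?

5

There are k = 7 categories and 1 parameter estimated from the data, so df = 7 − 1 − 1 = 5.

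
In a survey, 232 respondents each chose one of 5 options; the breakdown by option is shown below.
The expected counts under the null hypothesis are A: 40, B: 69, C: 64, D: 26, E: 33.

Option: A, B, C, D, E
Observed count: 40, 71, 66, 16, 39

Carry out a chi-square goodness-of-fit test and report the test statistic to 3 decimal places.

5.058

χ² = (40−40)²/40 + (71−69)²/69 + (66−64)²/64 + (16−26)²/26 + (39−33)²/33
   = 0.0000 + 0.0580 + 0.0625 + 3.8462 + 1.0909
Sum = 5.058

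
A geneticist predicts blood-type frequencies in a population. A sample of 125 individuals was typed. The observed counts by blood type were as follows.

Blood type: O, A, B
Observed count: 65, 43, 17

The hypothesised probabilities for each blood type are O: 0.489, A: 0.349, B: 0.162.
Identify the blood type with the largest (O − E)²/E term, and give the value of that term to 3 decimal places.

B, 0.522

Expected counts E_i = n·p_i: 125×0.489 = 61.125, 125×0.349 = 43.625, 125×0.162 = 20.25.
cat         O        E   (O−E)²/E
O          65   61.125     0.2457
A          43   43.625     0.0090
B          17    20.25     0.5216
The largest term is for B: 0.522.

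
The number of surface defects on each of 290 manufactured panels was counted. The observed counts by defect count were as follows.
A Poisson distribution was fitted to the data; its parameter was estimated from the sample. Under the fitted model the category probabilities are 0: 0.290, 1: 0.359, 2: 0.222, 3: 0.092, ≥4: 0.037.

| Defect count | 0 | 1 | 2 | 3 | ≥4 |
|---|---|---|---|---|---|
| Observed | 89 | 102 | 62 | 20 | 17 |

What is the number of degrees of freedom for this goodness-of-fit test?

There are k = 5 categories and 1 parameter estimated from the data, so df = 5 − 1 − 1 = 3.

3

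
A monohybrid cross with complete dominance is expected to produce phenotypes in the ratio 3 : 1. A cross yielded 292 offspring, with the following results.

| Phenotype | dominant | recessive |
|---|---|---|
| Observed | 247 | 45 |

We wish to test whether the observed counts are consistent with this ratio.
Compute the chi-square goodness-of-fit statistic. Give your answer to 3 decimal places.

Ratio total = 4. Expected counts: 292×3/4 = 219, 292×1/4 = 73.
χ² = (247−219)²/219 + (45−73)²/73
   = 3.5799 + 10.7397
Sum = 14.320

14.320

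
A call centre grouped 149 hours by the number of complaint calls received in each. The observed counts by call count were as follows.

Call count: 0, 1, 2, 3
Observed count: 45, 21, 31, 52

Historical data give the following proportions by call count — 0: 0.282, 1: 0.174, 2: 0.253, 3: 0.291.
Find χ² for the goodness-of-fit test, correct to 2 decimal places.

4.06

Expected counts E_i = n·p_i: 149×0.282 = 42.018, 149×0.174 = 25.926, 149×0.253 = 37.697, 149×0.291 = 43.359.
χ² = (45−42.018)²/42.018 + (21−25.926)²/25.926 + (31−37.697)²/37.697 + (52−43.359)²/43.359
   = 0.212 + 0.936 + 1.190 + 1.722
Sum = 4.06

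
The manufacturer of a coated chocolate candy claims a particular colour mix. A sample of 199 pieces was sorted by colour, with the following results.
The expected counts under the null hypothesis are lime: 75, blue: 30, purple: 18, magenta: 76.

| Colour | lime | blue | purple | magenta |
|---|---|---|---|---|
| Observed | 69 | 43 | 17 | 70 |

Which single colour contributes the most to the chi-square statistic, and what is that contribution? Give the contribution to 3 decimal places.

blue, 5.633

lime: (69 − 75)²/75 = 36/75 = 0.4800
blue: (43 − 30)²/30 = 169/30 = 5.6333
purple: (17 − 18)²/18 = 1/18 = 0.0556
magenta: (70 − 76)²/76 = 36/76 = 0.4737
The largest term is for blue: 5.633.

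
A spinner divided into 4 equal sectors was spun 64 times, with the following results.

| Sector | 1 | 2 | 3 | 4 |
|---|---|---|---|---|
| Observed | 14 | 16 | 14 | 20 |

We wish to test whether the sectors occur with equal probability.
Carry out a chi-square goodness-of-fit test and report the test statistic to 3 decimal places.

Under H₀ each category has probability 1/4, so each expected count is 64/4 = 16.
1: (14 − 16)²/16 = 4/16 = 0.2500
2: (16 − 16)²/16 = 0/16 = 0.0000
3: (14 − 16)²/16 = 4/16 = 0.2500
4: (20 − 16)²/16 = 16/16 = 1.0000
Sum = 1.500

1.500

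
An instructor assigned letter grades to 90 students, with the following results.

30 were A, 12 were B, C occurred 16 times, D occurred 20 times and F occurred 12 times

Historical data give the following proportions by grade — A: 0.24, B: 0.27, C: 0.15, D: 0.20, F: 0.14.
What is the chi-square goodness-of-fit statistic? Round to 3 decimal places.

Expected counts E_i = n·p_i: 90×0.24 = 21.6, 90×0.27 = 24.3, 90×0.15 = 13.5, 90×0.20 = 18, 90×0.14 = 12.6.
χ² = (30−21.6)²/21.6 + (12−24.3)²/24.3 + (16−13.5)²/13.5 + (20−18)²/18 + (12−12.6)²/12.6
   = 3.2667 + 6.2259 + 0.4630 + 0.2222 + 0.0286
Sum = 10.206

10.206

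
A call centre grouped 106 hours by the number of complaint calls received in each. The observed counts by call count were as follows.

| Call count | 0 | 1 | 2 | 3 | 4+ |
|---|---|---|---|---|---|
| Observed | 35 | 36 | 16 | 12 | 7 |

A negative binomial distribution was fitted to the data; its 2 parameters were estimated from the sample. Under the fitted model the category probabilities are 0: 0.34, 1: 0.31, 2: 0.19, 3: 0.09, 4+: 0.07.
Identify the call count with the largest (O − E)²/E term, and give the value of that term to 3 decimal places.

Expected counts E_i = n·p_i: 106×0.34 = 36.04, 106×0.31 = 32.86, 106×0.19 = 20.14, 106×0.09 = 9.54, 106×0.07 = 7.42.
χ² = (35−36.04)²/36.04 + (36−32.86)²/32.86 + (16−20.14)²/20.14 + (12−9.54)²/9.54 + (7−7.42)²/7.42
   = 0.0300 + 0.3000 + 0.8510 + 0.6343 + 0.0238
The largest term is for 2: 0.851.

2, 0.851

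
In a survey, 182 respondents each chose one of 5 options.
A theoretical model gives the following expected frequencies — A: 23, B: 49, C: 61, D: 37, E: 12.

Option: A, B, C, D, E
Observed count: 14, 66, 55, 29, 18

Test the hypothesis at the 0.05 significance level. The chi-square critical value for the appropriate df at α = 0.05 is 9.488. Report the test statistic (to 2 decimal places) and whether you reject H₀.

A: (14 − 23)²/23 = 81/23 = 3.522
B: (66 − 49)²/49 = 289/49 = 5.898
C: (55 − 61)²/61 = 36/61 = 0.590
D: (29 − 37)²/37 = 64/37 = 1.730
E: (18 − 12)²/12 = 36/12 = 3.000
Sum = 14.74
df = 4. Since 14.74 > 9.488, we reject H₀.

14.74; reject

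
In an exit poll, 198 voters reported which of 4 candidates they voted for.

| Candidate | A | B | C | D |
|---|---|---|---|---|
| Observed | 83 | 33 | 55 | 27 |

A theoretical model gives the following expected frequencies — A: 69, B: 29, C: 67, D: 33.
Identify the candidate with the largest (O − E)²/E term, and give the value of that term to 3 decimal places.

χ² = (83−69)²/69 + (33−29)²/29 + (55−67)²/67 + (27−33)²/33
   = 2.8406 + 0.5517 + 2.1493 + 1.0909
The largest term is for A: 2.841.

A, 2.841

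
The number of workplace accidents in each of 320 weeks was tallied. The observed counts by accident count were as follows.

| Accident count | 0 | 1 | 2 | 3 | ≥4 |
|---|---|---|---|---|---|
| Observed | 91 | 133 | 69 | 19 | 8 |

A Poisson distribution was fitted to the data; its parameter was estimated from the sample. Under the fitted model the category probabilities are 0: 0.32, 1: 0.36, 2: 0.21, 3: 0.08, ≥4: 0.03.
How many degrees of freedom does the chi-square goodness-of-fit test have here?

There are k = 5 categories and 1 parameter estimated from the data, so df = 5 − 1 − 1 = 3.

3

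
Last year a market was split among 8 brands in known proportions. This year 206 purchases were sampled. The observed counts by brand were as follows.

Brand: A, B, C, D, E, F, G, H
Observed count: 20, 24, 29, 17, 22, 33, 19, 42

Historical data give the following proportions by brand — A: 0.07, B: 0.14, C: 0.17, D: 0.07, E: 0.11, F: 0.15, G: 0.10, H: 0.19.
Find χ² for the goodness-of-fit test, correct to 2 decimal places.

Expected counts E_i = n·p_i: 206×0.07 = 14.42, 206×0.14 = 28.84, 206×0.17 = 35.02, 206×0.07 = 14.42, 206×0.11 = 22.66, 206×0.15 = 30.9, 206×0.10 = 20.6, 206×0.19 = 39.14.
χ² = (20−14.42)²/14.42 + (24−28.84)²/28.84 + (29−35.02)²/35.02 + (17−14.42)²/14.42 + (22−22.66)²/22.66 + (33−30.9)²/30.9 + (19−20.6)²/20.6 + (42−39.14)²/39.14
   = 2.159 + 0.812 + 1.035 + 0.462 + 0.019 + 0.143 + 0.124 + 0.209
Sum = 4.96

4.96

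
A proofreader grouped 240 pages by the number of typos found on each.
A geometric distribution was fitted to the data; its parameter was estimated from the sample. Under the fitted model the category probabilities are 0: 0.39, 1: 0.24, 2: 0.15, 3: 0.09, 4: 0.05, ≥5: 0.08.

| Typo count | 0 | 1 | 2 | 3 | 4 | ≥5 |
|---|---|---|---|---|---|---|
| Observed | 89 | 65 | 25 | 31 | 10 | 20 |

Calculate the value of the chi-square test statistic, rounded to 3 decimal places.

Expected counts E_i = n·p_i: 240×0.39 = 93.6, 240×0.24 = 57.6, 240×0.15 = 36, 240×0.09 = 21.6, 240×0.05 = 12, 240×0.08 = 19.2.
cat         O        E   (O−E)²/E
0          89     93.6     0.2261
1          65     57.6     0.9507
2          25       36     3.3611
3          31     21.6     4.0907
4          10       12     0.3333
≥5         20     19.2     0.0333
Sum = 8.995

8.995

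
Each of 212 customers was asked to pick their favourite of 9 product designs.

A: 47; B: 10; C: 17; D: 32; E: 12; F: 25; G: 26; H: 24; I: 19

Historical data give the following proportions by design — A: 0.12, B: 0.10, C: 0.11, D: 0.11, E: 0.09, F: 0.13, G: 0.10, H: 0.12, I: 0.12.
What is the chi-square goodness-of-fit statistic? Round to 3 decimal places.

Expected counts E_i = n·p_i: 212×0.12 = 25.44, 212×0.10 = 21.2, 212×0.11 = 23.32, 212×0.11 = 23.32, 212×0.09 = 19.08, 212×0.13 = 27.56, 212×0.10 = 21.2, 212×0.12 = 25.44, 212×0.12 = 25.44.
χ² = (47−25.44)²/25.44 + (10−21.2)²/21.2 + (17−23.32)²/23.32 + (32−23.32)²/23.32 + (12−19.08)²/19.08 + (25−27.56)²/27.56 + (26−21.2)²/21.2 + (24−25.44)²/25.44 + (19−25.44)²/25.44
   = 18.2718 + 5.9170 + 1.7128 + 3.2308 + 2.6272 + 0.2378 + 1.0868 + 0.0815 + 1.6303
Sum = 34.796

34.796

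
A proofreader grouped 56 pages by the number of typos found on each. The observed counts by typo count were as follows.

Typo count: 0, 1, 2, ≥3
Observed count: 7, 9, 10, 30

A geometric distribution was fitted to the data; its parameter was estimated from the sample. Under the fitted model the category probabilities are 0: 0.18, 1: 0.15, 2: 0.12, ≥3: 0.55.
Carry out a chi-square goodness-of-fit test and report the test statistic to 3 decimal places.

Expected counts E_i = n·p_i: 56×0.18 = 10.08, 56×0.15 = 8.4, 56×0.12 = 6.72, 56×0.55 = 30.8.
cat         O        E   (O−E)²/E
0           7    10.08     0.9411
1           9      8.4     0.0429
2          10     6.72     1.6010
≥3         30     30.8     0.0208
Sum = 2.606

2.606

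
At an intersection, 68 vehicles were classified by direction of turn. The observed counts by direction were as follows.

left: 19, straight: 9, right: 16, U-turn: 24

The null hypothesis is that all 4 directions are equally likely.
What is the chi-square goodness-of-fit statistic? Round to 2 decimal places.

6.94

Under H₀ each category has probability 1/4, so each expected count is 68/4 = 17.
left: (19 − 17)²/17 = 4/17 = 0.235
straight: (9 − 17)²/17 = 64/17 = 3.765
right: (16 − 17)²/17 = 1/17 = 0.059
U-turn: (24 − 17)²/17 = 49/17 = 2.882
Sum = 6.94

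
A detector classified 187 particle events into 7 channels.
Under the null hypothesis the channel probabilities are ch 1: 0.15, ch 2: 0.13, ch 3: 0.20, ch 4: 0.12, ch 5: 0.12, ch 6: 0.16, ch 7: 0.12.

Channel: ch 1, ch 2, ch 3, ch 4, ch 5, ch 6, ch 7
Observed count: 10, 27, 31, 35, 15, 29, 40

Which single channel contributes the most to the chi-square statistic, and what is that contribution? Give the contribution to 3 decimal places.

ch 7, 13.741

Expected counts E_i = n·p_i: 187×0.15 = 28.05, 187×0.13 = 24.31, 187×0.20 = 37.4, 187×0.12 = 22.44, 187×0.12 = 22.44, 187×0.16 = 29.92, 187×0.12 = 22.44.
cat         O        E   (O−E)²/E
ch 1       10    28.05    11.6151
ch 2       27    24.31     0.2977
ch 3       31     37.4     1.0952
ch 4       35    22.44     7.0300
ch 5       15    22.44     2.4667
ch 6       29    29.92     0.0283
ch 7       40    22.44    13.7412
The largest term is for ch 7: 13.741.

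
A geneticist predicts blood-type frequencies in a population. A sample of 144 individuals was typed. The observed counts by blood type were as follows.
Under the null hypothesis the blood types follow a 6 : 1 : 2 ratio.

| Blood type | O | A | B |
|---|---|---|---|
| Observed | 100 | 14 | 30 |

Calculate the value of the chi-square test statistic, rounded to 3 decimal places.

0.542

Ratio total = 9. Expected counts: 144×6/9 = 96, 144×1/9 = 16, 144×2/9 = 32.
cat         O        E   (O−E)²/E
O         100       96     0.1667
A          14       16     0.2500
B          30       32     0.1250
Sum = 0.542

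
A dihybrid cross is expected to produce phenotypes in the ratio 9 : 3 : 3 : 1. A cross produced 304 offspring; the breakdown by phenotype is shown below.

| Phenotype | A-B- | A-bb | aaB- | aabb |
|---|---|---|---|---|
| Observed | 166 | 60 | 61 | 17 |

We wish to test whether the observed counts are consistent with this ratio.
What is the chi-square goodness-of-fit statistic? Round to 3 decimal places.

0.795

Ratio total = 16. Expected counts: 304×9/16 = 171, 304×3/16 = 57, 304×3/16 = 57, 304×1/16 = 19.
A-B-: (166 − 171)²/171 = 25/171 = 0.1462
A-bb: (60 − 57)²/57 = 9/57 = 0.1579
aaB-: (61 − 57)²/57 = 16/57 = 0.2807
aabb: (17 − 19)²/19 = 4/19 = 0.2105
Sum = 0.795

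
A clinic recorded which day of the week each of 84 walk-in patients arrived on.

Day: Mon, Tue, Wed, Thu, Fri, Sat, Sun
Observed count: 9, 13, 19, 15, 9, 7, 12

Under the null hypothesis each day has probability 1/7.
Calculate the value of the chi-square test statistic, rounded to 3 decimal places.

8.500

Under H₀ each category has probability 1/7, so each expected count is 84/7 = 12.
Mon: (9 − 12)²/12 = 9/12 = 0.7500
Tue: (13 − 12)²/12 = 1/12 = 0.0833
Wed: (19 − 12)²/12 = 49/12 = 4.0833
Thu: (15 − 12)²/12 = 9/12 = 0.7500
Fri: (9 − 12)²/12 = 9/12 = 0.7500
Sat: (7 − 12)²/12 = 25/12 = 2.0833
Sun: (12 − 12)²/12 = 0/12 = 0.0000
Sum = 8.500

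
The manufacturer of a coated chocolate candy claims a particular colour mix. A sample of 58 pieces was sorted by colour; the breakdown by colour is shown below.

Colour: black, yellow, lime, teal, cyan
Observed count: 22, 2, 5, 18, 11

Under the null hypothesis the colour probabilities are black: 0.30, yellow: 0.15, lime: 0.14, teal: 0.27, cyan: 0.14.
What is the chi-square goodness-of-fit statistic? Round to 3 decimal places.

Expected counts E_i = n·p_i: 58×0.30 = 17.4, 58×0.15 = 8.7, 58×0.14 = 8.12, 58×0.27 = 15.66, 58×0.14 = 8.12.
χ² = (22−17.4)²/17.4 + (2−8.7)²/8.7 + (5−8.12)²/8.12 + (18−15.66)²/15.66 + (11−8.12)²/8.12
   = 1.2161 + 5.1598 + 1.1988 + 0.3497 + 1.0215
Sum = 8.946

8.946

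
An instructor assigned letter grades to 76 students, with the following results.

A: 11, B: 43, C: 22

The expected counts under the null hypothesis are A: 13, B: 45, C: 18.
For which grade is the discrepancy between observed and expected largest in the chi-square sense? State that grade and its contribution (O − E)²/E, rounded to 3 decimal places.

C, 0.889

A: (11 − 13)²/13 = 4/13 = 0.3077
B: (43 − 45)²/45 = 4/45 = 0.0889
C: (22 − 18)²/18 = 16/18 = 0.8889
The largest term is for C: 0.889.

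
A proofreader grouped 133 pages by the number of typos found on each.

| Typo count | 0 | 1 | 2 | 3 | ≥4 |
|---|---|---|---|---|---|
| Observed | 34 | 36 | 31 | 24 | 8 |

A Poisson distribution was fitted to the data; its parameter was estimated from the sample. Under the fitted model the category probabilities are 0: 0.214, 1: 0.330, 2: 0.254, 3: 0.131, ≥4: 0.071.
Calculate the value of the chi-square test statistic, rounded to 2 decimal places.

Expected counts E_i = n·p_i: 133×0.214 = 28.462, 133×0.330 = 43.89, 133×0.254 = 33.782, 133×0.131 = 17.423, 133×0.071 = 9.443.
χ² = (34−28.462)²/28.462 + (36−43.89)²/43.89 + (31−33.782)²/33.782 + (24−17.423)²/17.423 + (8−9.443)²/9.443
   = 1.078 + 1.418 + 0.229 + 2.483 + 0.221
Sum = 5.43

5.43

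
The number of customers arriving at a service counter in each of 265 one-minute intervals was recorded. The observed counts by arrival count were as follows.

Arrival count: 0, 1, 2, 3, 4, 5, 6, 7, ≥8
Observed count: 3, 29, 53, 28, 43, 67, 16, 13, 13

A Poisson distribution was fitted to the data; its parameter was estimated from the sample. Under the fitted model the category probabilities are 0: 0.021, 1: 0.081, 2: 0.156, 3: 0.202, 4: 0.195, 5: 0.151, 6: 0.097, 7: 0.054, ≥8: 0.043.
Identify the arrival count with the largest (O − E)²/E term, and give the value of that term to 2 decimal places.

Expected counts E_i = n·p_i: 265×0.021 = 5.565, 265×0.081 = 21.465, 265×0.156 = 41.34, 265×0.202 = 53.53, 265×0.195 = 51.675, 265×0.151 = 40.015, 265×0.097 = 25.705, 265×0.054 = 14.31, 265×0.043 = 11.395.
0: (3 − 5.565)²/5.565 = 6.579225/5.565 = 1.182
1: (29 − 21.465)²/21.465 = 56.776225/21.465 = 2.645
2: (53 − 41.34)²/41.34 = 135.9556/41.34 = 3.289
3: (28 − 53.53)²/53.53 = 651.7809/53.53 = 12.176
4: (43 − 51.675)²/51.675 = 75.255625/51.675 = 1.456
5: (67 − 40.015)²/40.015 = 728.190225/40.015 = 18.198
6: (16 − 25.705)²/25.705 = 94.187025/25.705 = 3.664
7: (13 − 14.31)²/14.31 = 1.7161/14.31 = 0.120
≥8: (13 − 11.395)²/11.395 = 2.576025/11.395 = 0.226
The largest term is for 5: 18.20.

5, 18.20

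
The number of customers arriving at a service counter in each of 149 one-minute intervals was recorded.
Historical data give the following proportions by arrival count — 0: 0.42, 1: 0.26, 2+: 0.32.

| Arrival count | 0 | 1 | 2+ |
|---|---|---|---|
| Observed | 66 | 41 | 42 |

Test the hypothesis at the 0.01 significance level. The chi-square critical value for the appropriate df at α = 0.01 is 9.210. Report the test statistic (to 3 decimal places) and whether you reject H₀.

0.995; do not reject

Expected counts E_i = n·p_i: 149×0.42 = 62.58, 149×0.26 = 38.74, 149×0.32 = 47.68.
cat         O        E   (O−E)²/E
0          66    62.58     0.1869
1          41    38.74     0.1318
2+         42    47.68     0.6766
Sum = 0.995
df = 2. Since 0.995 < 9.210, we do not reject H₀.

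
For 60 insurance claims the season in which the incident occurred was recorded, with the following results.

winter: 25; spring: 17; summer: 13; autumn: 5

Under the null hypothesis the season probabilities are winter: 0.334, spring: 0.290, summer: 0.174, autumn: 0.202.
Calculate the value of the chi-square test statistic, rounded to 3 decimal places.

6.047

Expected counts E_i = n·p_i: 60×0.334 = 20.04, 60×0.290 = 17.4, 60×0.174 = 10.44, 60×0.202 = 12.12.
cat         O        E   (O−E)²/E
winter     25    20.04     1.2276
spring     17     17.4     0.0092
summer     13    10.44     0.6277
autumn      5    12.12     4.1827
Sum = 6.047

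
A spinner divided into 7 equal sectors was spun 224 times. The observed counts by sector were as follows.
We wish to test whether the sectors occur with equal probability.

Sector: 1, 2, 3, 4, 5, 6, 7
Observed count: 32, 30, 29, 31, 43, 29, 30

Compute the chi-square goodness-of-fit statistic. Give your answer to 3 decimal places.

Expected count for each of the 7 categories: 224/7 = 32.
χ² = (32−32)²/32 + (30−32)²/32 + (29−32)²/32 + (31−32)²/32 + (43−32)²/32 + (29−32)²/32 + (30−32)²/32
   = 0.0000 + 0.1250 + 0.2813 + 0.0313 + 3.7813 + 0.2813 + 0.1250
Sum = 4.625

4.625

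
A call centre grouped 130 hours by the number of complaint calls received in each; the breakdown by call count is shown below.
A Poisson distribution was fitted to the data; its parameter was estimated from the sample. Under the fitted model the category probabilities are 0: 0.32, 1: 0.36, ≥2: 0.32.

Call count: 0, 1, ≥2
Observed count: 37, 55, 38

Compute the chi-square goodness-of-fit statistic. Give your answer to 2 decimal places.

2.26

Expected counts E_i = n·p_i: 130×0.32 = 41.6, 130×0.36 = 46.8, 130×0.32 = 41.6.
χ² = (37−41.6)²/41.6 + (55−46.8)²/46.8 + (38−41.6)²/41.6
   = 0.509 + 1.437 + 0.312
Sum = 2.26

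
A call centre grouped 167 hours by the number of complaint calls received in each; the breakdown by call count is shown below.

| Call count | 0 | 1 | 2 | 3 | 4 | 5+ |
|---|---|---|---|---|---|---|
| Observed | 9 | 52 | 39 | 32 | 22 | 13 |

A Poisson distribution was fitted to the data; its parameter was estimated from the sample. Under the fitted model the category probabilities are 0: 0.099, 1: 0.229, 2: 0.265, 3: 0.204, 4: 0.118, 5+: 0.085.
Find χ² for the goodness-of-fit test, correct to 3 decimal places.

9.498

Expected counts E_i = n·p_i: 167×0.099 = 16.533, 167×0.229 = 38.243, 167×0.265 = 44.255, 167×0.204 = 34.068, 167×0.118 = 19.706, 167×0.085 = 14.195.
χ² = (9−16.533)²/16.533 + (52−38.243)²/38.243 + (39−44.255)²/44.255 + (32−34.068)²/34.068 + (22−19.706)²/19.706 + (13−14.195)²/14.195
   = 3.4323 + 4.9488 + 0.6240 + 0.1255 + 0.2670 + 0.1006
Sum = 9.498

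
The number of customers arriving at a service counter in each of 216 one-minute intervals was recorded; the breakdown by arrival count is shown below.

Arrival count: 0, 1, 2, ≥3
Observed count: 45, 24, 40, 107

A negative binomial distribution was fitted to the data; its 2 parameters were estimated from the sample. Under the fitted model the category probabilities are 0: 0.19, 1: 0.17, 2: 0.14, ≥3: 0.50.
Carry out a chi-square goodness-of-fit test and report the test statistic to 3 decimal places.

Expected counts E_i = n·p_i: 216×0.19 = 41.04, 216×0.17 = 36.72, 216×0.14 = 30.24, 216×0.50 = 108.
cat         O        E   (O−E)²/E
0          45    41.04     0.3821
1          24    36.72     4.4063
2          40    30.24     3.1501
≥3        107      108     0.0093
Sum = 7.948

7.948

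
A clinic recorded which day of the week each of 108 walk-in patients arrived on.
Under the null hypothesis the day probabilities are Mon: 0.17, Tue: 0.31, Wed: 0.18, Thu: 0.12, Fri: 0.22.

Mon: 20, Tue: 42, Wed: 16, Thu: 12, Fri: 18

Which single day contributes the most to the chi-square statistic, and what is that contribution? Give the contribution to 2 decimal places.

Expected counts E_i = n·p_i: 108×0.17 = 18.36, 108×0.31 = 33.48, 108×0.18 = 19.44, 108×0.12 = 12.96, 108×0.22 = 23.76.
Mon: (20 − 18.36)²/18.36 = 2.6896/18.36 = 0.146
Tue: (42 − 33.48)²/33.48 = 72.5904/33.48 = 2.168
Wed: (16 − 19.44)²/19.44 = 11.8336/19.44 = 0.609
Thu: (12 − 12.96)²/12.96 = 0.9216/12.96 = 0.071
Fri: (18 − 23.76)²/23.76 = 33.1776/23.76 = 1.396
The largest term is for Tue: 2.17.

Tue, 2.17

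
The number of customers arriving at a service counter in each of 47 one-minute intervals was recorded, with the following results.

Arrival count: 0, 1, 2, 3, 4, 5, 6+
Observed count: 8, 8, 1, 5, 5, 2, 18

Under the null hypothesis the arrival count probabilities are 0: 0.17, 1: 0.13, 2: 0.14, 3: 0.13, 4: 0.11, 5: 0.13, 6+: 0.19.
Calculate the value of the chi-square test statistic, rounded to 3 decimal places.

Expected counts E_i = n·p_i: 47×0.17 = 7.99, 47×0.13 = 6.11, 47×0.14 = 6.58, 47×0.13 = 6.11, 47×0.11 = 5.17, 47×0.13 = 6.11, 47×0.19 = 8.93.
χ² = (8−7.99)²/7.99 + (8−6.11)²/6.11 + (1−6.58)²/6.58 + (5−6.11)²/6.11 + (5−5.17)²/5.17 + (2−6.11)²/6.11 + (18−8.93)²/8.93
   = 0.0000 + 0.5846 + 4.7320 + 0.2017 + 0.0056 + 2.7647 + 9.2122
Sum = 17.501

17.501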